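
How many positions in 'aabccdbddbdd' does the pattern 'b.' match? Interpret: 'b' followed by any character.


Pattern: b. means 'b' followed by any character.
Scanning 'aabccdbddbdd' position-by-position:
  Pos 0: window 'aa' -> no
  Pos 1: window 'ab' -> no
  Pos 2: window 'bc' -> MATCH
  Pos 3: window 'cc' -> no
  Pos 4: window 'cd' -> no
  Pos 5: window 'db' -> no
  Pos 6: window 'bd' -> MATCH
  Pos 7: window 'dd' -> no
  Pos 8: window 'db' -> no
  Pos 9: window 'bd' -> MATCH
  Pos 10: window 'dd' -> no
  Pos 11: window 'd' -> no
Total matches: 3

3


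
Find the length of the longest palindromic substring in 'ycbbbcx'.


Scanning 'ycbbbcx' for palindromic substrings.
Substring at positions 1-5: 'cbbbc'.
Check: reverse('cbbbc') = 'cbbbc' -> palindrome confirmed.
Neighbouring characters ('y' / 'x') break symmetry, so it cannot extend further.
No longer palindromic substring exists; longest length = 5

5


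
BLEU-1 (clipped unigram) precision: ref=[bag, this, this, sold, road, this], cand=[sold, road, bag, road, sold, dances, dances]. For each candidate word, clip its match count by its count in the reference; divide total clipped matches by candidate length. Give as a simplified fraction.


Reference word counts: {'bag': 1, 'road': 1, 'sold': 1, 'this': 3}
Checking each candidate word (with clipping):
  'sold' -> in reference (ref count 1, used 1/1) -> match (matches: 1)
  'road' -> in reference (ref count 1, used 1/1) -> match (matches: 2)
  'bag' -> in reference (ref count 1, used 1/1) -> match (matches: 3)
  'road' -> ref count 1 already used up (1/1) -> clipped, no match (matches: 3)
  'sold' -> ref count 1 already used up (1/1) -> clipped, no match (matches: 3)
  'dances' -> not in reference -> no match (matches: 3)
  'dances' -> not in reference -> no match (matches: 3)
Clipped matches: 3, Candidate length: 7
Precision = 3/7

3/7


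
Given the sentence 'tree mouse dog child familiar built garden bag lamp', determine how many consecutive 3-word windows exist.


Word trigrams from [9] words:
  Trigram 1: (tree mouse dog)
  Trigram 2: (mouse dog child)
  Trigram 3: (dog child familiar)
  Trigram 4: (child familiar built)
  Trigram 5: (familiar built garden)
  Trigram 6: (built garden bag)
  Trigram 7: (garden bag lamp)
Total word trigrams: 9 - 2 = 7

7


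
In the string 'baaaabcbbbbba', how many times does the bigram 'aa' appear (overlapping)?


Scanning 'baaaabcbbbbba' for bigram 'aa':
  Position 0: 'ba' -> no
  Position 1: 'aa' -> MATCH
  Position 2: 'aa' -> MATCH
  Position 3: 'aa' -> MATCH
  Position 4: 'ab' -> no
  Position 5: 'bc' -> no
  Position 6: 'cb' -> no
  Position 7: 'bb' -> no
  Position 8: 'bb' -> no
  Position 9: 'bb' -> no
  Position 10: 'bb' -> no
  Position 11: 'ba' -> no
Total matches: 3

3


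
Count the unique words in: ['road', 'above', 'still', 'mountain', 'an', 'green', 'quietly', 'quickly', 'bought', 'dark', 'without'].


Listing all tokens and tracking unique types:
  Token 1: 'road' -> NEW (unique so far: 1)
  Token 2: 'above' -> NEW (unique so far: 2)
  Token 3: 'still' -> NEW (unique so far: 3)
  Token 4: 'mountain' -> NEW (unique so far: 4)
  Token 5: 'an' -> NEW (unique so far: 5)
  Token 6: 'green' -> NEW (unique so far: 6)
  Token 7: 'quietly' -> NEW (unique so far: 7)
  Token 8: 'quickly' -> NEW (unique so far: 8)
  Token 9: 'bought' -> NEW (unique so far: 9)
  Token 10: 'dark' -> NEW (unique so far: 10)
  Token 11: 'without' -> NEW (unique so far: 11)
Unique types: ('above', 'an', 'bought', 'dark', 'green', 'mountain', 'quickly', 'quietly', 'road', 'still', 'without')
Vocabulary size: 11

11


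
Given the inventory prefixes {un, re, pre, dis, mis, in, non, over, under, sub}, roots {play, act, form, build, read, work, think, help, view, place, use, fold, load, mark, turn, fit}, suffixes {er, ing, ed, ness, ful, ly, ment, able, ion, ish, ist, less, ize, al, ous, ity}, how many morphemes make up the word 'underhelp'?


Segmenting 'underhelp' against the inventory:
  'under' -> prefix (morpheme 1)
  'help' -> root (morpheme 2)
Total morphemes: 2

2


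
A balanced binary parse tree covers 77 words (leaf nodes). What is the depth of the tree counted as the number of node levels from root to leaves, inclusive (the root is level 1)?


In a balanced binary tree with n leaves the deepest leaf is ceil(log2(n)) edges below the root,
so counting node levels inclusive of root and leaves gives ceil(log2(n)) + 1 levels.
log2(77) = 6.2668
ceil(6.2668) = 7
levels = 7 + 1 = 8

8


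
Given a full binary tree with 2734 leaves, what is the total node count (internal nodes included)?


Leaf nodes (terminals): 2734
Internal nodes = n - 1 = 2734 - 1 = 2733
Total = leaves + internal = 2734 + 2733 = 5467

5467


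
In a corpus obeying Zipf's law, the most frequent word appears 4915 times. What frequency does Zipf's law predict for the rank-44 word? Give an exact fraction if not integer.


Zipf's law: freq(rank) = f1 / rank
f1 = 4915, rank = 44
freq = 4915 / 44
GCD(4915, 44) = 1
Simplified: 4915/44

4915/44


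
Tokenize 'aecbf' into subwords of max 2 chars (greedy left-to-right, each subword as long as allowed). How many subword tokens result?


'aecbf' has 5 characters.
Chunking with max size 2:
  Chunk 1: 'ae' (positions 0-1)
  Chunk 2: 'cb' (positions 2-3)
  Chunk 3: 'f' (positions 4-4)
Total chunks: ceil(5 / 2) = 3

3


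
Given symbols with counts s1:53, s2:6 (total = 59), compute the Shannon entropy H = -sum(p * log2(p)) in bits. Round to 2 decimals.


Computing entropy H = -sum(p_i * log2(p_i)):
  s1: p = 53/59 = 0.8983, -p*log2(p) = 0.1390
  s2: p = 6/59 = 0.1017, -p*log2(p) = 0.3354
H = sum of terms = 0.4744
Rounded to 2 decimals: 0.47

0.47


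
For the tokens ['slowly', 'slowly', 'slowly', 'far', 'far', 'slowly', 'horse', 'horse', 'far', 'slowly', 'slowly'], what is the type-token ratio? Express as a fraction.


Tokens: 11
Unique types: ('far', 'horse', 'slowly') = 3
TTR = 3/11
Already in lowest terms.

3/11


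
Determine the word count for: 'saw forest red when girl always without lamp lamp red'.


Counting words by splitting on spaces:
  Word 1: 'saw'
  Word 2: 'forest'
  Word 3: 'red'
  Word 4: 'when'
  Word 5: 'girl'
  Word 6: 'always'
  Word 7: 'without'
  Word 8: 'lamp'
  Word 9: 'lamp'
  Word 10: 'red'
Total words: 10

10


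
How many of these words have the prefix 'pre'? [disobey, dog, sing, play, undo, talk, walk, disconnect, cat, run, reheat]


Checking each word for prefix 'pre':
  'disobey' -> no (count: 0)
  'dog' -> no (count: 0)
  'sing' -> no (count: 0)
  'play' -> no (count: 0)
  'undo' -> no (count: 0)
  'talk' -> no (count: 0)
  'walk' -> no (count: 0)
  'disconnect' -> no (count: 0)
  'cat' -> no (count: 0)
  'run' -> no (count: 0)
  'reheat' -> no (count: 0)
Total with prefix 'pre': 0

0


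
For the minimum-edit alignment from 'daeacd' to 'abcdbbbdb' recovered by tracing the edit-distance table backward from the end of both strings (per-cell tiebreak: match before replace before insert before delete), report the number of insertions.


Edit distance = 8. Backtracking from cell (6, 9) with preference match > replace > insert > delete,
then listing the resulting alignment 'daeacd' -> 'abcdbbbdb' left to right:
  Step 1: insert 'a' [insertion #1]
  Step 2: insert 'b' [insertion #2]
  Step 3: insert 'c' [insertion #3]
  Step 4: keep 'd'
  Step 5: replace a->b
  Step 6: replace e->b
  Step 7: replace a->b
  Step 8: replace c->d
  Step 9: replace d->b
Total insertions: 3

3


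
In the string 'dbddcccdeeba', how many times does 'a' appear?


Scanning 'dbddcccdeeba' for 'a':
  Position 11: 'a' -> MATCH (count: 1)
Total occurrences of 'a': 1

1


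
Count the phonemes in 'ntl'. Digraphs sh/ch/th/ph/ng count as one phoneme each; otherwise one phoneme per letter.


Parsing 'ntl' greedily, digraphs first:
  'n' -> consonant phoneme (phonemes so far: 1)
  't' -> consonant phoneme (phonemes so far: 2)
  'l' -> consonant phoneme (phonemes so far: 3)
Total phonemes: 3

3


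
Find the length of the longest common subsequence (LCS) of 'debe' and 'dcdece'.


DP table for LCS of 'debe' and 'dcdece':
       d  c  d  e  c  e
    0  0  0  0  0  0  0
  d 0  1  1  1  1  1  1
  e 0  1  1  1  2  2  2
  b 0  1  1  1  2  2  2
  e 0  1  1  1  2  2  3
LCS: 'dee'
LCS length = 3

3


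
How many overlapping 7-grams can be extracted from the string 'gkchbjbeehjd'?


String 'gkchbjbeehjd' has length L = 12.
Number of overlapping n-grams = L - n + 1
Substituting: 12 - 7 + 1 = 6

6


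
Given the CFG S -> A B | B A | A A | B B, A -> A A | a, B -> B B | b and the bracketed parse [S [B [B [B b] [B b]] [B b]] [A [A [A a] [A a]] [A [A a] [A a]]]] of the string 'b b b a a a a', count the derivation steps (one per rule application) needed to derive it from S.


Every bracketed nonterminal node [X ...] in the tree is produced by exactly one rule application.
Reading the tree off as a leftmost derivation:
  Step 1: S  =>  B A   (applied S -> B A)
  Step 2: B A  =>  B B A   (applied B -> B B)
  Step 3: B B A  =>  B B B A   (applied B -> B B)
  Step 4: B B B A  =>  b B B A   (applied B -> b)
  Step 5: b B B A  =>  b b B A   (applied B -> b)
  Step 6: b b B A  =>  b b b A   (applied B -> b)
  Step 7: b b b A  =>  b b b A A   (applied A -> A A)
  Step 8: b b b A A  =>  b b b A A A   (applied A -> A A)
  Step 9: b b b A A A  =>  b b b a A A   (applied A -> a)
  Step 10: b b b a A A  =>  b b b a a A   (applied A -> a)
  Step 11: b b b a a A  =>  b b b a a A A   (applied A -> A A)
  Step 12: b b b a a A A  =>  b b b a a a A   (applied A -> a)
  Step 13: b b b a a a A  =>  b b b a a a a   (applied A -> a)
Final yield: b b b a a a a
Total rewrite steps: 13

13


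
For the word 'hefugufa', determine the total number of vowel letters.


Scanning each character of 'hefugufa':
  Position 1: 'h' -> consonant (running count: 0)
  Position 2: 'e' -> vowel (running count: 1)
  Position 3: 'f' -> consonant (running count: 1)
  Position 4: 'u' -> vowel (running count: 2)
  Position 5: 'g' -> consonant (running count: 2)
  Position 6: 'u' -> vowel (running count: 3)
  Position 7: 'f' -> consonant (running count: 3)
  Position 8: 'a' -> vowel (running count: 4)
Total vowels: 4

4


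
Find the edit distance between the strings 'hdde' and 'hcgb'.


Building DP table for s1='hdde' (len 4) and s2='hcgb' (len 4):
       h  c  g  b
    0  1  2  3  4
  h 1  0  1  2  3
  d 2  1  1  2  3
  d 3  2  2  2  3
  e 4  3  3  3  3
Edit distance = dp[4][4] = 3

3


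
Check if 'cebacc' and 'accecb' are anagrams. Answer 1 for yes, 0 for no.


Sort characters of 'cebacc': 'abccce'
Sort characters of 'accecb': 'abccce'
Sorted forms match -> they ARE anagrams
Result: 1

1


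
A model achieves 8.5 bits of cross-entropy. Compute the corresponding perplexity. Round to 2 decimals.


Perplexity formula: PP = 2^H
H = 8.5
PP = 2^8.5
Decompose: 2^8.5 = 2^8 * 2^0.5 = 2^8 * sqrt(2)
2^8 = 256, sqrt(2) ~ 1.4142136
PP ~ 256 * 1.4142136 = 362.0386816
Rounded to 2 decimals: 362.04

362.04


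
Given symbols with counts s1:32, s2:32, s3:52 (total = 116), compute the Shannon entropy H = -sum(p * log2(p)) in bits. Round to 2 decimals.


Computing entropy H = -sum(p_i * log2(p_i)):
  s1: p = 32/116 = 0.2759, -p*log2(p) = 0.5125
  s2: p = 32/116 = 0.2759, -p*log2(p) = 0.5125
  s3: p = 52/116 = 0.4483, -p*log2(p) = 0.5189
H = sum of terms = 1.5439
Rounded to 2 decimals: 1.54

1.54


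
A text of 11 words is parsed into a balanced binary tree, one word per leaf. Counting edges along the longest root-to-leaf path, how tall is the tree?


In a balanced binary tree with n leaves the deepest leaf is ceil(log2(n)) edges below the root.
log2(11) = 3.4594
ceil(3.4594) = 4
height (edges) = 4

4


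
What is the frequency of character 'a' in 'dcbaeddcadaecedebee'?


Scanning 'dcbaeddcadaecedebee' for 'a':
  Position 3: 'a' -> MATCH (count: 1)
  Position 8: 'a' -> MATCH (count: 2)
  Position 10: 'a' -> MATCH (count: 3)
Total occurrences of 'a': 3

3


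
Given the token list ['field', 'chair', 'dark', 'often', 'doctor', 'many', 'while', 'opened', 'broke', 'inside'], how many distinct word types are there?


Listing all tokens and tracking unique types:
  Token 1: 'field' -> NEW (unique so far: 1)
  Token 2: 'chair' -> NEW (unique so far: 2)
  Token 3: 'dark' -> NEW (unique so far: 3)
  Token 4: 'often' -> NEW (unique so far: 4)
  Token 5: 'doctor' -> NEW (unique so far: 5)
  Token 6: 'many' -> NEW (unique so far: 6)
  Token 7: 'while' -> NEW (unique so far: 7)
  Token 8: 'opened' -> NEW (unique so far: 8)
  Token 9: 'broke' -> NEW (unique so far: 9)
  Token 10: 'inside' -> NEW (unique so far: 10)
Unique types: ('broke', 'chair', 'dark', 'doctor', 'field', 'inside', 'many', 'often', 'opened', 'while')
Vocabulary size: 10

10


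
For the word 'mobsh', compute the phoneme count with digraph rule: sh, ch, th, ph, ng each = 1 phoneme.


Parsing 'mobsh' greedily, digraphs first:
  'm' -> consonant phoneme (phonemes so far: 1)
  'o' -> vowel phoneme (phonemes so far: 2)
  'b' -> consonant phoneme (phonemes so far: 3)
  'sh' -> digraph (1 consonant phoneme) (phonemes so far: 4)
Total phonemes: 4

4


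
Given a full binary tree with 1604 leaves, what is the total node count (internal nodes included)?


Leaf nodes (terminals): 1604
Internal nodes = n - 1 = 1604 - 1 = 1603
Total = leaves + internal = 1604 + 1603 = 3207

3207


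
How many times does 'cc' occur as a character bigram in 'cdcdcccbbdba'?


Scanning 'cdcdcccbbdba' for bigram 'cc':
  Position 0: 'cd' -> no
  Position 1: 'dc' -> no
  Position 2: 'cd' -> no
  Position 3: 'dc' -> no
  Position 4: 'cc' -> MATCH
  Position 5: 'cc' -> MATCH
  Position 6: 'cb' -> no
  Position 7: 'bb' -> no
  Position 8: 'bd' -> no
  Position 9: 'db' -> no
  Position 10: 'ba' -> no
Total matches: 2

2


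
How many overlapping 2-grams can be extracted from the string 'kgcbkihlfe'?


String 'kgcbkihlfe' has length L = 10.
Number of overlapping n-grams = L - n + 1
Substituting: 10 - 2 + 1 = 9

9


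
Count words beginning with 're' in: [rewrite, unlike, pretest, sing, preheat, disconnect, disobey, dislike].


Checking each word for prefix 're':
  'rewrite' -> YES, starts with 're' (count: 1)
  'unlike' -> no (count: 1)
  'pretest' -> no (count: 1)
  'sing' -> no (count: 1)
  'preheat' -> no (count: 1)
  'disconnect' -> no (count: 1)
  'disobey' -> no (count: 1)
  'dislike' -> no (count: 1)
Total with prefix 're': 1

1


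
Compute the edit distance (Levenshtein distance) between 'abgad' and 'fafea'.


Building DP table for s1='abgad' (len 5) and s2='fafea' (len 5):
       f  a  f  e  a
    0  1  2  3  4  5
  a 1  1  1  2  3  4
  b 2  2  2  2  3  4
  g 3  3  3  3  3  4
  a 4  4  3  4  4  3
  d 5  5  4  4  5  4
Edit distance = dp[5][5] = 4

4


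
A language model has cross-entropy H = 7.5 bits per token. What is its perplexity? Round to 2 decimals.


Perplexity formula: PP = 2^H
H = 7.5
PP = 2^7.5
Decompose: 2^7.5 = 2^7 * 2^0.5 = 2^7 * sqrt(2)
2^7 = 128, sqrt(2) ~ 1.4142136
PP ~ 128 * 1.4142136 = 181.0193408
Rounded to 2 decimals: 181.02

181.02


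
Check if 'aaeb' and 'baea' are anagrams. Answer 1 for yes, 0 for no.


Sort characters of 'aaeb': 'aabe'
Sort characters of 'baea': 'aabe'
Sorted forms match -> they ARE anagrams
Result: 1

1


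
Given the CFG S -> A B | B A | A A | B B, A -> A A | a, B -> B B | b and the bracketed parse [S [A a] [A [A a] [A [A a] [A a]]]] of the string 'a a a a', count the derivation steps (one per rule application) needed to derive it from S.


Every bracketed nonterminal node [X ...] in the tree is produced by exactly one rule application.
Reading the tree off as a leftmost derivation:
  Step 1: S  =>  A A   (applied S -> A A)
  Step 2: A A  =>  a A   (applied A -> a)
  Step 3: a A  =>  a A A   (applied A -> A A)
  Step 4: a A A  =>  a a A   (applied A -> a)
  Step 5: a a A  =>  a a A A   (applied A -> A A)
  Step 6: a a A A  =>  a a a A   (applied A -> a)
  Step 7: a a a A  =>  a a a a   (applied A -> a)
Final yield: a a a a
Total rewrite steps: 7

7


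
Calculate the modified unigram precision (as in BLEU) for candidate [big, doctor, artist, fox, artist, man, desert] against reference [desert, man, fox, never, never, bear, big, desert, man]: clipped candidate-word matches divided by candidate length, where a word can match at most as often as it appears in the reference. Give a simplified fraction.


Reference word counts: {'bear': 1, 'big': 1, 'desert': 2, 'fox': 1, 'man': 2, 'never': 2}
Checking each candidate word (with clipping):
  'big' -> in reference (ref count 1, used 1/1) -> match (matches: 1)
  'doctor' -> not in reference -> no match (matches: 1)
  'artist' -> not in reference -> no match (matches: 1)
  'fox' -> in reference (ref count 1, used 1/1) -> match (matches: 2)
  'artist' -> not in reference -> no match (matches: 2)
  'man' -> in reference (ref count 2, used 1/2) -> match (matches: 3)
  'desert' -> in reference (ref count 2, used 1/2) -> match (matches: 4)
Clipped matches: 4, Candidate length: 7
Precision = 4/7

4/7


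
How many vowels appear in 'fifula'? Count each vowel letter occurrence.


Scanning each character of 'fifula':
  Position 1: 'f' -> consonant (running count: 0)
  Position 2: 'i' -> vowel (running count: 1)
  Position 3: 'f' -> consonant (running count: 1)
  Position 4: 'u' -> vowel (running count: 2)
  Position 5: 'l' -> consonant (running count: 2)
  Position 6: 'a' -> vowel (running count: 3)
Total vowels: 3

3


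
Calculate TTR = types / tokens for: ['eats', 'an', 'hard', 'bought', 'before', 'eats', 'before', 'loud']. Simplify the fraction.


Tokens: 8
Unique types: ('an', 'before', 'bought', 'eats', 'hard', 'loud') = 6
TTR = 6/8
Simplify: divide both by 2 -> 3/4
TTR = 3/4

3/4


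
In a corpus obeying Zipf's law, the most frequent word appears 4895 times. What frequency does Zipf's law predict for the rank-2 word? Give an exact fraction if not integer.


Zipf's law: freq(rank) = f1 / rank
f1 = 4895, rank = 2
freq = 4895 / 2
GCD(4895, 2) = 1
Simplified: 4895/2

4895/2


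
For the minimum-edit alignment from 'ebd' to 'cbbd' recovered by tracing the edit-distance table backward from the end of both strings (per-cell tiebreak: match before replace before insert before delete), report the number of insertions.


Edit distance = 2. Backtracking from cell (3, 4) with preference match > replace > insert > delete,
then listing the resulting alignment 'ebd' -> 'cbbd' left to right:
  Step 1: insert 'c' [insertion #1]
  Step 2: replace e->b
  Step 3: keep 'b'
  Step 4: keep 'd'
Total insertions: 1

1


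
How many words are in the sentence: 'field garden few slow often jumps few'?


Counting words by splitting on spaces:
  Word 1: 'field'
  Word 2: 'garden'
  Word 3: 'few'
  Word 4: 'slow'
  Word 5: 'often'
  Word 6: 'jumps'
  Word 7: 'few'
Total words: 7

7


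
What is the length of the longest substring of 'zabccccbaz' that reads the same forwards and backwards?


Scanning 'zabccccbaz' for palindromic substrings.
Substring at positions 0-9: 'zabccccbaz'.
Check: reverse('zabccccbaz') = 'zabccccbaz' -> palindrome confirmed.
No longer palindromic substring exists; longest length = 10

10


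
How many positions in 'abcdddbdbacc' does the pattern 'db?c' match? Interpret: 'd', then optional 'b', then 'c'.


Pattern: db?c means 'd', then optional 'b', then 'c'.
Scanning 'abcdddbdbacc' position-by-position:
  Pos 0: window 'abc' -> no
  Pos 1: window 'bcd' -> no
  Pos 2: window 'cdd' -> no
  Pos 3: window 'ddd' -> no
  Pos 4: window 'ddb' -> no
  Pos 5: window 'dbd' -> no
  Pos 6: window 'bdb' -> no
  Pos 7: window 'dba' -> no
  Pos 8: window 'bac' -> no
  Pos 9: window 'acc' -> no
  Pos 10: window 'cc' -> no
  Pos 11: window 'c' -> no
Total matches: 0

0


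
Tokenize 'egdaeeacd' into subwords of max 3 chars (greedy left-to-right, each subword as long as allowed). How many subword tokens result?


'egdaeeacd' has 9 characters.
Chunking with max size 3:
  Chunk 1: 'egd' (positions 0-2)
  Chunk 2: 'aee' (positions 3-5)
  Chunk 3: 'acd' (positions 6-8)
Total chunks: ceil(9 / 3) = 3

3


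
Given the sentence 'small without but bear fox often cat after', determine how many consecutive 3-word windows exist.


Word trigrams from [8] words:
  Trigram 1: (small without but)
  Trigram 2: (without but bear)
  Trigram 3: (but bear fox)
  Trigram 4: (bear fox often)
  Trigram 5: (fox often cat)
  Trigram 6: (often cat after)
Total word trigrams: 8 - 2 = 6

6


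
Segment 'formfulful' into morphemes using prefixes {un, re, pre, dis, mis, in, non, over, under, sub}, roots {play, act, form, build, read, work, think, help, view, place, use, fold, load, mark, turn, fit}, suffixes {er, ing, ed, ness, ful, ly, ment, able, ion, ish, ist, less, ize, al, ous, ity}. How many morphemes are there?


Segmenting 'formfulful' against the inventory:
  'form' -> root (morpheme 1)
  'ful' -> suffix (morpheme 2)
  'ful' -> suffix (morpheme 3)
Total morphemes: 3

3


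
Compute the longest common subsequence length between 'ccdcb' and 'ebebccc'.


DP table for LCS of 'ccdcb' and 'ebebccc':
       e  b  e  b  c  c  c
    0  0  0  0  0  0  0  0
  c 0  0  0  0  0  1  1  1
  c 0  0  0  0  0  1  2  2
  d 0  0  0  0  0  1  2  2
  c 0  0  0  0  0  1  2  3
  b 0  0  1  1  1  1  2  3
LCS: 'ccc'
LCS length = 3

3


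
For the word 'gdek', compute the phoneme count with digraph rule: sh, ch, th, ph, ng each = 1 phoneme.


Parsing 'gdek' greedily, digraphs first:
  'g' -> consonant phoneme (phonemes so far: 1)
  'd' -> consonant phoneme (phonemes so far: 2)
  'e' -> vowel phoneme (phonemes so far: 3)
  'k' -> consonant phoneme (phonemes so far: 4)
Total phonemes: 4

4


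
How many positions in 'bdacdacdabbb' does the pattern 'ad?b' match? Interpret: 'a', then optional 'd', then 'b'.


Pattern: ad?b means 'a', then optional 'd', then 'b'.
Scanning 'bdacdacdabbb' position-by-position:
  Pos 0: window 'bda' -> no
  Pos 1: window 'dac' -> no
  Pos 2: window 'acd' -> no
  Pos 3: window 'cda' -> no
  Pos 4: window 'dac' -> no
  Pos 5: window 'acd' -> no
  Pos 6: window 'cda' -> no
  Pos 7: window 'dab' -> no
  Pos 8: window 'abb' -> MATCH
  Pos 9: window 'bbb' -> no
  Pos 10: window 'bb' -> no
  Pos 11: window 'b' -> no
Total matches: 1

1


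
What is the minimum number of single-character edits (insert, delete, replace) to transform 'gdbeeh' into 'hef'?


Building DP table for s1='gdbeeh' (len 6) and s2='hef' (len 3):
       h  e  f
    0  1  2  3
  g 1  1  2  3
  d 2  2  2  3
  b 3  3  3  3
  e 4  4  3  4
  e 5  5  4  4
  h 6  5  5  5
Edit distance = dp[6][3] = 5

5


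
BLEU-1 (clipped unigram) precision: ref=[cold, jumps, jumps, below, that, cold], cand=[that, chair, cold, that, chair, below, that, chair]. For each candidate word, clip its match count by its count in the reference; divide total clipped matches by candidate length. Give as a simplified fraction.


Reference word counts: {'below': 1, 'cold': 2, 'jumps': 2, 'that': 1}
Checking each candidate word (with clipping):
  'that' -> in reference (ref count 1, used 1/1) -> match (matches: 1)
  'chair' -> not in reference -> no match (matches: 1)
  'cold' -> in reference (ref count 2, used 1/2) -> match (matches: 2)
  'that' -> ref count 1 already used up (1/1) -> clipped, no match (matches: 2)
  'chair' -> not in reference -> no match (matches: 2)
  'below' -> in reference (ref count 1, used 1/1) -> match (matches: 3)
  'that' -> ref count 1 already used up (1/1) -> clipped, no match (matches: 3)
  'chair' -> not in reference -> no match (matches: 3)
Clipped matches: 3, Candidate length: 8
Precision = 3/8

3/8


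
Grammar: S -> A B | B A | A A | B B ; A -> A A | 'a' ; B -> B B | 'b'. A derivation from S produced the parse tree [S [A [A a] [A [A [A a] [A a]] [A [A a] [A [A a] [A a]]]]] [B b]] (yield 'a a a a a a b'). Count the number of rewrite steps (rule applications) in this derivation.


Every bracketed nonterminal node [X ...] in the tree is produced by exactly one rule application.
Reading the tree off as a leftmost derivation:
  Step 1: S  =>  A B   (applied S -> A B)
  Step 2: A B  =>  A A B   (applied A -> A A)
  Step 3: A A B  =>  a A B   (applied A -> a)
  Step 4: a A B  =>  a A A B   (applied A -> A A)
  Step 5: a A A B  =>  a A A A B   (applied A -> A A)
  Step 6: a A A A B  =>  a a A A B   (applied A -> a)
  Step 7: a a A A B  =>  a a a A B   (applied A -> a)
  Step 8: a a a A B  =>  a a a A A B   (applied A -> A A)
  Step 9: a a a A A B  =>  a a a a A B   (applied A -> a)
  Step 10: a a a a A B  =>  a a a a A A B   (applied A -> A A)
  Step 11: a a a a A A B  =>  a a a a a A B   (applied A -> a)
  Step 12: a a a a a A B  =>  a a a a a a B   (applied A -> a)
  Step 13: a a a a a a B  =>  a a a a a a b   (applied B -> b)
Final yield: a a a a a a b
Total rewrite steps: 13

13


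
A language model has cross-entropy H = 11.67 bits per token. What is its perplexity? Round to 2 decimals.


Perplexity formula: PP = 2^H
H = 11.67
PP = 2^11.67
Decompose: 2^11.67 = 2^11 * 2^0.67
2^11 = 2048, 2^0.67 ~ 1.5910730
PP ~ 2048 * 1.5910730 = 3258.5175040
Rounded to 2 decimals: 3258.52

3258.52


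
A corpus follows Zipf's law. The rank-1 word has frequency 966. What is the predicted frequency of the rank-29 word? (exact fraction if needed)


Zipf's law: freq(rank) = f1 / rank
f1 = 966, rank = 29
freq = 966 / 29
GCD(966, 29) = 1
Simplified: 966/29

966/29


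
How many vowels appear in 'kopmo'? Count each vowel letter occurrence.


Scanning each character of 'kopmo':
  Position 1: 'k' -> consonant (running count: 0)
  Position 2: 'o' -> vowel (running count: 1)
  Position 3: 'p' -> consonant (running count: 1)
  Position 4: 'm' -> consonant (running count: 1)
  Position 5: 'o' -> vowel (running count: 2)
Total vowels: 2

2


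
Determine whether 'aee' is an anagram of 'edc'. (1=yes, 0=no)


Sort characters of 'aee': 'aee'
Sort characters of 'edc': 'cde'
Sorted forms differ -> they are NOT anagrams
Result: 0

0


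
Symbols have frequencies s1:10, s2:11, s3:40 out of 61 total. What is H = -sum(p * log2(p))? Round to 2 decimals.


Computing entropy H = -sum(p_i * log2(p_i)):
  s1: p = 10/61 = 0.1639, -p*log2(p) = 0.4277
  s2: p = 11/61 = 0.1803, -p*log2(p) = 0.4456
  s3: p = 40/61 = 0.6557, -p*log2(p) = 0.3992
H = sum of terms = 1.2725
Rounded to 2 decimals: 1.27

1.27


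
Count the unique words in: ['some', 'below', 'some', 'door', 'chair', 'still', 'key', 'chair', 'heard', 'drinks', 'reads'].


Listing all tokens and tracking unique types:
  Token 1: 'some' -> NEW (unique so far: 1)
  Token 2: 'below' -> NEW (unique so far: 2)
  Token 3: 'some' -> duplicate (unique so far: 2)
  Token 4: 'door' -> NEW (unique so far: 3)
  Token 5: 'chair' -> NEW (unique so far: 4)
  Token 6: 'still' -> NEW (unique so far: 5)
  Token 7: 'key' -> NEW (unique so far: 6)
  Token 8: 'chair' -> duplicate (unique so far: 6)
  Token 9: 'heard' -> NEW (unique so far: 7)
  Token 10: 'drinks' -> NEW (unique so far: 8)
  Token 11: 'reads' -> NEW (unique so far: 9)
Unique types: ('below', 'chair', 'door', 'drinks', 'heard', 'key', 'reads', 'some', 'still')
Vocabulary size: 9

9


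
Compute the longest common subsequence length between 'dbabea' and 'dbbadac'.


DP table for LCS of 'dbabea' and 'dbbadac':
       d  b  b  a  d  a  c
    0  0  0  0  0  0  0  0
  d 0  1  1  1  1  1  1  1
  b 0  1  2  2  2  2  2  2
  a 0  1  2  2  3  3  3  3
  b 0  1  2  3  3  3  3  3
  e 0  1  2  3  3  3  3  3
  a 0  1  2  3  4  4  4  4
LCS: 'dbaa'
LCS length = 4

4


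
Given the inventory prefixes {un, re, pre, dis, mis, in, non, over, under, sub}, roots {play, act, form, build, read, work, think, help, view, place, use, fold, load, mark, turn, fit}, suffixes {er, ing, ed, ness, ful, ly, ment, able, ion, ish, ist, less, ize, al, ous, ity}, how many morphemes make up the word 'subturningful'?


Segmenting 'subturningful' against the inventory:
  'sub' -> prefix (morpheme 1)
  'turn' -> root (morpheme 2)
  'ing' -> suffix (morpheme 3)
  'ful' -> suffix (morpheme 4)
Total morphemes: 4

4


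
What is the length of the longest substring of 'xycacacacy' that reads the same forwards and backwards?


Scanning 'xycacacacy' for palindromic substrings.
Substring at positions 1-9: 'ycacacacy'.
Check: reverse('ycacacacy') = 'ycacacacy' -> palindrome confirmed.
Neighbouring characters ('x' / '-') break symmetry, so it cannot extend further.
No longer palindromic substring exists; longest length = 9

9


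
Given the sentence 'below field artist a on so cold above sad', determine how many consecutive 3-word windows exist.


Word trigrams from [9] words:
  Trigram 1: (below field artist)
  Trigram 2: (field artist a)
  Trigram 3: (artist a on)
  Trigram 4: (a on so)
  Trigram 5: (on so cold)
  Trigram 6: (so cold above)
  Trigram 7: (cold above sad)
Total word trigrams: 9 - 2 = 7

7


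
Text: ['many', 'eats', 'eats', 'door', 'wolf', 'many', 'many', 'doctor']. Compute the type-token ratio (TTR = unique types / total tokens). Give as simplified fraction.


Tokens: 8
Unique types: ('doctor', 'door', 'eats', 'many', 'wolf') = 5
TTR = 5/8
Already in lowest terms.

5/8


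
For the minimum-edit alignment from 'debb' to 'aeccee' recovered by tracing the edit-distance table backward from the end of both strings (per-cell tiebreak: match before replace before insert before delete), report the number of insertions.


Edit distance = 5. Backtracking from cell (4, 6) with preference match > replace > insert > delete,
then listing the resulting alignment 'debb' -> 'aeccee' left to right:
  Step 1: replace d->a
  Step 2: keep 'e'
  Step 3: insert 'c' [insertion #1]
  Step 4: insert 'c' [insertion #2]
  Step 5: replace b->e
  Step 6: replace b->e
Total insertions: 2

2


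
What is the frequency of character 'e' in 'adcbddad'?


Scanning 'adcbddad' for 'e':
  No matches found.
Total occurrences of 'e': 0

0


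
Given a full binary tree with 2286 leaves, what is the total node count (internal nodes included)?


Leaf nodes (terminals): 2286
Internal nodes = n - 1 = 2286 - 1 = 2285
Total = leaves + internal = 2286 + 2285 = 4571

4571


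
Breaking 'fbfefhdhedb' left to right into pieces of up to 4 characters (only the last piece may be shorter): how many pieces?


'fbfefhdhedb' has 11 characters.
Chunking with max size 4:
  Chunk 1: 'fbfe' (positions 0-3)
  Chunk 2: 'fhdh' (positions 4-7)
  Chunk 3: 'edb' (positions 8-10)
Total chunks: ceil(11 / 4) = 3

3


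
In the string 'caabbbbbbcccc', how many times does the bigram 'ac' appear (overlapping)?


Scanning 'caabbbbbbcccc' for bigram 'ac':
  Position 0: 'ca' -> no
  Position 1: 'aa' -> no
  Position 2: 'ab' -> no
  Position 3: 'bb' -> no
  Position 4: 'bb' -> no
  Position 5: 'bb' -> no
  Position 6: 'bb' -> no
  Position 7: 'bb' -> no
  Position 8: 'bc' -> no
  Position 9: 'cc' -> no
  Position 10: 'cc' -> no
  Position 11: 'cc' -> no
Total matches: 0

0


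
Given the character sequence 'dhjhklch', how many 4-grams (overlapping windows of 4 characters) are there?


String 'dhjhklch' has length L = 8.
Number of overlapping n-grams = L - n + 1
Substituting: 8 - 4 + 1 = 5

5


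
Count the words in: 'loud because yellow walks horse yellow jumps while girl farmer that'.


Counting words by splitting on spaces:
  Word 1: 'loud'
  Word 2: 'because'
  Word 3: 'yellow'
  Word 4: 'walks'
  Word 5: 'horse'
  Word 6: 'yellow'
  Word 7: 'jumps'
  Word 8: 'while'
  Word 9: 'girl'
  Word 10: 'farmer'
  Word 11: 'that'
Total words: 11

11


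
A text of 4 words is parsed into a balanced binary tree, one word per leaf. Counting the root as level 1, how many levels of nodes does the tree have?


In a balanced binary tree with n leaves the deepest leaf is ceil(log2(n)) edges below the root,
so counting node levels inclusive of root and leaves gives ceil(log2(n)) + 1 levels.
log2(4) = 2.0000
ceil(2.0000) = 2
levels = 2 + 1 = 3

3


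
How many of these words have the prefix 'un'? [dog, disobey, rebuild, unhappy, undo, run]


Checking each word for prefix 'un':
  'dog' -> no (count: 0)
  'disobey' -> no (count: 0)
  'rebuild' -> no (count: 0)
  'unhappy' -> YES, starts with 'un' (count: 1)
  'undo' -> YES, starts with 'un' (count: 2)
  'run' -> no (count: 2)
Total with prefix 'un': 2

2


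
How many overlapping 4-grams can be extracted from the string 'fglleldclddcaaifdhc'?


String 'fglleldclddcaaifdhc' has length L = 19.
Number of overlapping n-grams = L - n + 1
Substituting: 19 - 4 + 1 = 16

16


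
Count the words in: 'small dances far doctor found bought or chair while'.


Counting words by splitting on spaces:
  Word 1: 'small'
  Word 2: 'dances'
  Word 3: 'far'
  Word 4: 'doctor'
  Word 5: 'found'
  Word 6: 'bought'
  Word 7: 'or'
  Word 8: 'chair'
  Word 9: 'while'
Total words: 9

9


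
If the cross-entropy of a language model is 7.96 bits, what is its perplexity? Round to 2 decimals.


Perplexity formula: PP = 2^H
H = 7.96
PP = 2^7.96
Decompose: 2^7.96 = 2^7 * 2^0.96
2^7 = 128, 2^0.96 ~ 1.9453099
PP ~ 128 * 1.9453099 = 248.9996672
Rounded to 2 decimals: 249.00

249.00


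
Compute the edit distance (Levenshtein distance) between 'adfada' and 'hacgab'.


Building DP table for s1='adfada' (len 6) and s2='hacgab' (len 6):
       h  a  c  g  a  b
    0  1  2  3  4  5  6
  a 1  1  1  2  3  4  5
  d 2  2  2  2  3  4  5
  f 3  3  3  3  3  4  5
  a 4  4  3  4  4  3  4
  d 5  5  4  4  5  4  4
  a 6  6  5  5  5  5  5
Edit distance = dp[6][6] = 5

5


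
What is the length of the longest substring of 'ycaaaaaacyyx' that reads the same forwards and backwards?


Scanning 'ycaaaaaacyyx' for palindromic substrings.
Substring at positions 0-9: 'ycaaaaaacy'.
Check: reverse('ycaaaaaacy') = 'ycaaaaaacy' -> palindrome confirmed.
Neighbouring characters ('-' / 'y') break symmetry, so it cannot extend further.
No longer palindromic substring exists; longest length = 10

10


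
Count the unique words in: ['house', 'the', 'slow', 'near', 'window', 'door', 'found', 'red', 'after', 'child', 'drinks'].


Listing all tokens and tracking unique types:
  Token 1: 'house' -> NEW (unique so far: 1)
  Token 2: 'the' -> NEW (unique so far: 2)
  Token 3: 'slow' -> NEW (unique so far: 3)
  Token 4: 'near' -> NEW (unique so far: 4)
  Token 5: 'window' -> NEW (unique so far: 5)
  Token 6: 'door' -> NEW (unique so far: 6)
  Token 7: 'found' -> NEW (unique so far: 7)
  Token 8: 'red' -> NEW (unique so far: 8)
  Token 9: 'after' -> NEW (unique so far: 9)
  Token 10: 'child' -> NEW (unique so far: 10)
  Token 11: 'drinks' -> NEW (unique so far: 11)
Unique types: ('after', 'child', 'door', 'drinks', 'found', 'house', 'near', 'red', 'slow', 'the', 'window')
Vocabulary size: 11

11


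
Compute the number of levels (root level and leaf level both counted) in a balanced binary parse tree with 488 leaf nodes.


In a balanced binary tree with n leaves the deepest leaf is ceil(log2(n)) edges below the root,
so counting node levels inclusive of root and leaves gives ceil(log2(n)) + 1 levels.
log2(488) = 8.9307
ceil(8.9307) = 9
levels = 9 + 1 = 10

10


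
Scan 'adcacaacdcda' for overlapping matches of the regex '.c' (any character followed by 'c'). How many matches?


Pattern: .c means any character followed by 'c'.
Scanning 'adcacaacdcda' position-by-position:
  Pos 0: window 'ad' -> no
  Pos 1: window 'dc' -> MATCH
  Pos 2: window 'ca' -> no
  Pos 3: window 'ac' -> MATCH
  Pos 4: window 'ca' -> no
  Pos 5: window 'aa' -> no
  Pos 6: window 'ac' -> MATCH
  Pos 7: window 'cd' -> no
  Pos 8: window 'dc' -> MATCH
  Pos 9: window 'cd' -> no
  Pos 10: window 'da' -> no
  Pos 11: window 'a' -> no
Total matches: 4

4


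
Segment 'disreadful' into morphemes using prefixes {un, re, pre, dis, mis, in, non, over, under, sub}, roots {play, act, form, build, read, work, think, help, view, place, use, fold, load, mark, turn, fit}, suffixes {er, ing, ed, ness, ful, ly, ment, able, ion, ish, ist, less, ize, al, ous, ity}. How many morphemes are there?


Segmenting 'disreadful' against the inventory:
  'dis' -> prefix (morpheme 1)
  'read' -> root (morpheme 2)
  'ful' -> suffix (morpheme 3)
Total morphemes: 3

3


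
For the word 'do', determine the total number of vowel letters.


Scanning each character of 'do':
  Position 1: 'd' -> consonant (running count: 0)
  Position 2: 'o' -> vowel (running count: 1)
Total vowels: 1

1


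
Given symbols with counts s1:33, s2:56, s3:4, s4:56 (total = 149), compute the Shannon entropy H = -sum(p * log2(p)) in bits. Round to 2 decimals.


Computing entropy H = -sum(p_i * log2(p_i)):
  s1: p = 33/149 = 0.2215, -p*log2(p) = 0.4817
  s2: p = 56/149 = 0.3758, -p*log2(p) = 0.5306
  s3: p = 4/149 = 0.0268, -p*log2(p) = 0.1401
  s4: p = 56/149 = 0.3758, -p*log2(p) = 0.5306
H = sum of terms = 1.6830
Rounded to 2 decimals: 1.68

1.68


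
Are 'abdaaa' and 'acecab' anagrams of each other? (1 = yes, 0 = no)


Sort characters of 'abdaaa': 'aaaabd'
Sort characters of 'acecab': 'aabcce'
Sorted forms differ -> they are NOT anagrams
Result: 0

0


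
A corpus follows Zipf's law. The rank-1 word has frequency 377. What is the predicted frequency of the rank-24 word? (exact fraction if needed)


Zipf's law: freq(rank) = f1 / rank
f1 = 377, rank = 24
freq = 377 / 24
GCD(377, 24) = 1
Simplified: 377/24

377/24


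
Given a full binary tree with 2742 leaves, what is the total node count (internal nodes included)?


Leaf nodes (terminals): 2742
Internal nodes = n - 1 = 2742 - 1 = 2741
Total = leaves + internal = 2742 + 2741 = 5483

5483


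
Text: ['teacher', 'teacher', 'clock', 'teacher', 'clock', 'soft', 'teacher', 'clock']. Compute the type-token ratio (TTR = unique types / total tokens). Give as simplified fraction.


Tokens: 8
Unique types: ('clock', 'soft', 'teacher') = 3
TTR = 3/8
Already in lowest terms.

3/8


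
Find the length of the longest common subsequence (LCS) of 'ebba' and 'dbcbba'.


DP table for LCS of 'ebba' and 'dbcbba':
       d  b  c  b  b  a
    0  0  0  0  0  0  0
  e 0  0  0  0  0  0  0
  b 0  0  1  1  1  1  1
  b 0  0  1  1  2  2  2
  a 0  0  1  1  2  2  3
LCS: 'bba'
LCS length = 3

3


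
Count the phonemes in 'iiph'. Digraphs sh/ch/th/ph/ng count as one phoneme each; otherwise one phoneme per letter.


Parsing 'iiph' greedily, digraphs first:
  'i' -> vowel phoneme (phonemes so far: 1)
  'i' -> vowel phoneme (phonemes so far: 2)
  'ph' -> digraph (1 consonant phoneme) (phonemes so far: 3)
Total phonemes: 3

3


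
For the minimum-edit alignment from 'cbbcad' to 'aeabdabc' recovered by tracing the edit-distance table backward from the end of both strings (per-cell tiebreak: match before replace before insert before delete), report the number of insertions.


Edit distance = 6. Backtracking from cell (6, 8) with preference match > replace > insert > delete,
then listing the resulting alignment 'cbbcad' -> 'aeabdabc' left to right:
  Step 1: insert 'a' [insertion #1]
  Step 2: replace c->e
  Step 3: replace b->a
  Step 4: keep 'b'
  Step 5: replace c->d
  Step 6: keep 'a'
  Step 7: insert 'b' [insertion #2]
  Step 8: replace d->c
Total insertions: 2

2


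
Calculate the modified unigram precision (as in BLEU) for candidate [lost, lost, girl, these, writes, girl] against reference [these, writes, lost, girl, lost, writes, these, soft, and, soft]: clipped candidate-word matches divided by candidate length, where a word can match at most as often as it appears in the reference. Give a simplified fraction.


Reference word counts: {'and': 1, 'girl': 1, 'lost': 2, 'soft': 2, 'these': 2, 'writes': 2}
Checking each candidate word (with clipping):
  'lost' -> in reference (ref count 2, used 1/2) -> match (matches: 1)
  'lost' -> in reference (ref count 2, used 2/2) -> match (matches: 2)
  'girl' -> in reference (ref count 1, used 1/1) -> match (matches: 3)
  'these' -> in reference (ref count 2, used 1/2) -> match (matches: 4)
  'writes' -> in reference (ref count 2, used 1/2) -> match (matches: 5)
  'girl' -> ref count 1 already used up (1/1) -> clipped, no match (matches: 5)
Clipped matches: 5, Candidate length: 6
Precision = 5/6

5/6
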